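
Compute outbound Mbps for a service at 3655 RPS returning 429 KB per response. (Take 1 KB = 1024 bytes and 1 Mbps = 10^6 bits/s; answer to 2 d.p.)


Formula: Mbps = payload_bytes * RPS * 8 / 1e6
Payload per request = 429 KB = 429 * 1024 = 439296 bytes
Total bytes/sec = 439296 * 3655 = 1605626880
Total bits/sec = 1605626880 * 8 = 12845015040
Mbps = 12845015040 / 1e6 = 12845.02

12845.02 Mbps


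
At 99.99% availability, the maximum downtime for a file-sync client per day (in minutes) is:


Formula: allowed downtime = period * (100 - SLA) / 100
Period (day) = 1440 minutes
Unavailability fraction = (100 - 99.99) / 100
Allowed downtime = 1440 * (100 - 99.99) / 100
Allowed downtime = 0.144 minutes

0.144 minutes


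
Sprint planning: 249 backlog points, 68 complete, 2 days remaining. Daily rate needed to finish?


Formula: Required rate = Remaining points / Days left
Remaining = 249 - 68 = 181 points
Required rate = 181 / 2 = 90.5 points/day

90.5 points/day


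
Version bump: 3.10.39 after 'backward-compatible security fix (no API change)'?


Current: 3.10.39
Change category: 'backward-compatible security fix (no API change)' → patch bump
SemVer rule: patch bump → increment PATCH (MAJOR and MINOR unchanged)
New: 3.10.40

3.10.40


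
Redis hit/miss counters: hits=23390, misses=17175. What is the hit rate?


Formula: hit rate = hits / (hits + misses) * 100
hit rate = 23390 / (23390 + 17175) * 100
hit rate = 23390 / 40565 * 100
hit rate = 57.66%

57.66%


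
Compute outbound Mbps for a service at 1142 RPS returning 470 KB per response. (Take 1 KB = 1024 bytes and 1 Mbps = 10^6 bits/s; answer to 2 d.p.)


Formula: Mbps = payload_bytes * RPS * 8 / 1e6
Payload per request = 470 KB = 470 * 1024 = 481280 bytes
Total bytes/sec = 481280 * 1142 = 549621760
Total bits/sec = 549621760 * 8 = 4396974080
Mbps = 4396974080 / 1e6 = 4396.97

4396.97 Mbps


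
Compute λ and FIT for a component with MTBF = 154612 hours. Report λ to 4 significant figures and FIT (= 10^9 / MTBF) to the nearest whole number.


Formula: λ = 1 / MTBF; FIT = λ × 1e9 = 1e9 / MTBF
λ = 1 / 154612 ≈ 6.468e-06 failures/hour
FIT = 1e9 / 154612 ≈ 6468 failures per 1e9 hours (nearest whole number)

λ = 6.468e-06 /h, FIT = 6468


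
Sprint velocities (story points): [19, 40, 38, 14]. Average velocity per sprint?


Formula: Avg velocity = Total points / Number of sprints
Points: [19, 40, 38, 14]
Sum = 19 + 40 + 38 + 14 = 111
Avg velocity = 111 / 4 = 27.75 points/sprint

27.75 points/sprint


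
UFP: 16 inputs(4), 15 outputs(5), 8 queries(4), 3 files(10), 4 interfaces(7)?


UFP = EI*4 + EO*5 + EQ*4 + ILF*10 + EIF*7
UFP = 16*4 + 15*5 + 8*4 + 3*10 + 4*7
UFP = 64 + 75 + 32 + 30 + 28
UFP = 229

229


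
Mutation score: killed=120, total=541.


Mutation score = killed / total * 100
Mutation score = 120 / 541 * 100
Mutation score = 22.18%

22.18%


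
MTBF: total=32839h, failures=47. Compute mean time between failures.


Formula: MTBF = Total operating time / Number of failures
MTBF = 32839 / 47
MTBF = 698.7 hours

698.7 hours


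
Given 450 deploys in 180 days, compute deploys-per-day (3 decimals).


Formula: deployments per day = releases / days
= 450 / 180
= 2.5 deploys/day
(equivalently, 17.5 deploys/week)

2.5 deploys/day


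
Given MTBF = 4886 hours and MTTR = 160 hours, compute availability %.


Availability = MTBF / (MTBF + MTTR)
Availability = 4886 / (4886 + 160)
Availability = 4886 / 5046
Availability = 96.8292%

96.8292%


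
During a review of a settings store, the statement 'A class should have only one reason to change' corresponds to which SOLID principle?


This describes the Single Responsibility Principle (SRP)

Single Responsibility Principle (SRP)


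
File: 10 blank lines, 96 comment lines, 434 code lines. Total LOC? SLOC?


Total LOC = blank + comment + code
Total LOC = 10 + 96 + 434 = 540
SLOC (source only) = code = 434

Total LOC: 540, SLOC: 434


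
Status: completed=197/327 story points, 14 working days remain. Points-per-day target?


Formula: Required rate = Remaining points / Days left
Remaining = 327 - 197 = 130 points
Required rate = 130 / 14 = 9.29 points/day

9.29 points/day


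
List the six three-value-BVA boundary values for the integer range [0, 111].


Range: [0, 111]
Boundaries: just below min, min, min+1, max-1, max, just above max
Values: [-1, 0, 1, 110, 111, 112]

[-1, 0, 1, 110, 111, 112]


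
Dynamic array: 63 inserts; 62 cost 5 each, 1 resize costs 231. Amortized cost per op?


Formula: Amortized cost = Total cost / Operations
Total cost = (62 * 5) + (1 * 231)
Total cost = 310 + 231 = 541
Amortized = 541 / 63 = 8.5873

8.5873


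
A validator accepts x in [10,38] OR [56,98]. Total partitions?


Valid ranges: [10,38] and [56,98]
Class 1: x < 10 — invalid
Class 2: 10 ≤ x ≤ 38 — valid
Class 3: 38 < x < 56 — invalid (gap between ranges)
Class 4: 56 ≤ x ≤ 98 — valid
Class 5: x > 98 — invalid
Total equivalence classes: 5

5 equivalence classes


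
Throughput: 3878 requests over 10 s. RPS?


Formula: throughput = requests / seconds
throughput = 3878 / 10
throughput = 387.8 requests/second

387.8 requests/second


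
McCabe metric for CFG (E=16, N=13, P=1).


Formula: V(G) = E - N + 2P
V(G) = 16 - 13 + 2*1
V(G) = 3 + 2
V(G) = 5

5


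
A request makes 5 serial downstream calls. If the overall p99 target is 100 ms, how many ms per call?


Formula: per_stage = total_budget / stages
per_stage = 100 / 5
per_stage = 20.0 ms

20.0 ms


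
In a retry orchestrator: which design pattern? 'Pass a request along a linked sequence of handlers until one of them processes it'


This matches the Chain of Responsibility pattern

Chain of Responsibility


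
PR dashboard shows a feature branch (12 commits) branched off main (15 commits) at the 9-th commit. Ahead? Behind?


Common ancestor: commit #9
feature commits after divergence: 12 - 9 = 3
main commits after divergence: 15 - 9 = 6
feature is 3 commits ahead of main
main is 6 commits ahead of feature

feature ahead: 3, main ahead: 6


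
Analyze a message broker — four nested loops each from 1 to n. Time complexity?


Reasoning: four levels of nesting
Complexity: O(n^4)

O(n^4)


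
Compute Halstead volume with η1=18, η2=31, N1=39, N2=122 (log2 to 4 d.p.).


Formula: V = N * log2(η), where N = N1 + N2 and η = η1 + η2
η = 18 + 31 = 49
N = 39 + 122 = 161
log2(49) ≈ 5.6147
V = 161 * 5.6147 = 903.97

903.97


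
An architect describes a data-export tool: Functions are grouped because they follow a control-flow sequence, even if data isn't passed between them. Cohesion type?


Reasoning: Grouped by order of execution within a routine, not by data flow
Type: Procedural cohesion

Procedural cohesion


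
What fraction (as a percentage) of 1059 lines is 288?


Coverage = covered / total * 100
Coverage = 288 / 1059 * 100
Coverage = 27.2%

27.2%


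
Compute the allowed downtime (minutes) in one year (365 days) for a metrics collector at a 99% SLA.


Formula: allowed downtime = period * (100 - SLA) / 100
Period (year (365 days)) = 525600 minutes
Unavailability fraction = (100 - 99.0) / 100
Allowed downtime = 525600 * (100 - 99.0) / 100
Allowed downtime = 5256.0 minutes

5256.0 minutes


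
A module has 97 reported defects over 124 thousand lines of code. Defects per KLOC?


Defect density = defects / KLOC
Defect density = 97 / 124
Defect density = 0.782 defects/KLOC

0.782 defects/KLOC


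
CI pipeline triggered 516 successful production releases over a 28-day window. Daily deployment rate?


Formula: deployments per day = releases / days
= 516 / 28
= 18.429 deploys/day
(equivalently, 129.0 deploys/week)

18.429 deploys/day


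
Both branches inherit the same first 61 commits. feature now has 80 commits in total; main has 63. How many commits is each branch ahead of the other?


Common ancestor: commit #61
feature commits after divergence: 80 - 61 = 19
main commits after divergence: 63 - 61 = 2
feature is 19 commits ahead of main
main is 2 commits ahead of feature

feature ahead: 19, main ahead: 2


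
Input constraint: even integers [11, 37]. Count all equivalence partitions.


Constraint: even integers in [11, 37]
Class 1: x < 11 — out-of-range invalid
Class 2: x in [11,37] but odd — wrong type invalid
Class 3: x in [11,37] and even — valid
Class 4: x > 37 — out-of-range invalid
Total equivalence classes: 4

4 equivalence classes


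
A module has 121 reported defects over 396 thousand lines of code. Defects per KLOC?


Defect density = defects / KLOC
Defect density = 121 / 396
Defect density = 0.306 defects/KLOC

0.306 defects/KLOC


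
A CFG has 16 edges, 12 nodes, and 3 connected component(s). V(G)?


Formula: V(G) = E - N + 2P
V(G) = 16 - 12 + 2*3
V(G) = 4 + 6
V(G) = 10

10


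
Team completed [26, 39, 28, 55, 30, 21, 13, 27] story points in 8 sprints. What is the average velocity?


Formula: Avg velocity = Total points / Number of sprints
Points: [26, 39, 28, 55, 30, 21, 13, 27]
Sum = 26 + 39 + 28 + 55 + 30 + 21 + 13 + 27 = 239
Avg velocity = 239 / 8 = 29.88 points/sprint

29.88 points/sprint


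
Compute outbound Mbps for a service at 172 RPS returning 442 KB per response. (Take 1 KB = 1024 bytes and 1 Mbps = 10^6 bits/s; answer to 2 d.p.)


Formula: Mbps = payload_bytes * RPS * 8 / 1e6
Payload per request = 442 KB = 442 * 1024 = 452608 bytes
Total bytes/sec = 452608 * 172 = 77848576
Total bits/sec = 77848576 * 8 = 622788608
Mbps = 622788608 / 1e6 = 622.79

622.79 Mbps


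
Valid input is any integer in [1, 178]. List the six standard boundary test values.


Range: [1, 178]
Boundaries: just below min, min, min+1, max-1, max, just above max
Values: [0, 1, 2, 177, 178, 179]

[0, 1, 2, 177, 178, 179]


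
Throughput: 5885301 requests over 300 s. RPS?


Formula: throughput = requests / seconds
throughput = 5885301 / 300
throughput = 19617.67 requests/second

19617.67 requests/second


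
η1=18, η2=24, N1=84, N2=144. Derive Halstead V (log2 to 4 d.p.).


Formula: V = N * log2(η), where N = N1 + N2 and η = η1 + η2
η = 18 + 24 = 42
N = 84 + 144 = 228
log2(42) ≈ 5.3923
V = 228 * 5.3923 = 1229.44

1229.44


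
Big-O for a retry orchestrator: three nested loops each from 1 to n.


Reasoning: three levels of nesting over n
Complexity: O(n^3)

O(n^3)


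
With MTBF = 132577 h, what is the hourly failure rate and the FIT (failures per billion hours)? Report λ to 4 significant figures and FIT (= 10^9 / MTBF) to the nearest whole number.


Formula: λ = 1 / MTBF; FIT = λ × 1e9 = 1e9 / MTBF
λ = 1 / 132577 ≈ 7.543e-06 failures/hour
FIT = 1e9 / 132577 ≈ 7543 failures per 1e9 hours (nearest whole number)

λ = 7.543e-06 /h, FIT = 7543


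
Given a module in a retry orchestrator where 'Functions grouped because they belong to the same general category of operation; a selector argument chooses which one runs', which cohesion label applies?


Reasoning: Grouped by category of activity, not by data or sequence
Type: Logical cohesion

Logical cohesion


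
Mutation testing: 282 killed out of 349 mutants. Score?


Mutation score = killed / total * 100
Mutation score = 282 / 349 * 100
Mutation score = 80.8%

80.8%


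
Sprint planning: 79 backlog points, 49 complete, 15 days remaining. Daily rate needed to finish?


Formula: Required rate = Remaining points / Days left
Remaining = 79 - 49 = 30 points
Required rate = 30 / 15 = 2.0 points/day

2.0 points/day


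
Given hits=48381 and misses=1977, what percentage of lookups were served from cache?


Formula: hit rate = hits / (hits + misses) * 100
hit rate = 48381 / (48381 + 1977) * 100
hit rate = 48381 / 50358 * 100
hit rate = 96.07%

96.07%


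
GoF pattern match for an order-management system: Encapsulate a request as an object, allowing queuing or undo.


This matches the Command pattern

Command


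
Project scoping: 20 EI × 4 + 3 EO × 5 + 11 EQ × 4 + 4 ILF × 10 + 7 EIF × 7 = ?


UFP = EI*4 + EO*5 + EQ*4 + ILF*10 + EIF*7
UFP = 20*4 + 3*5 + 11*4 + 4*10 + 7*7
UFP = 80 + 15 + 44 + 40 + 49
UFP = 228

228


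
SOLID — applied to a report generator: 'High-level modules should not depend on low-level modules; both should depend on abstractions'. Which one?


This describes the Dependency Inversion Principle (DIP)

Dependency Inversion Principle (DIP)


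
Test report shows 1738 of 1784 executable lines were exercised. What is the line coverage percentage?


Coverage = covered / total * 100
Coverage = 1738 / 1784 * 100
Coverage = 97.42%

97.42%


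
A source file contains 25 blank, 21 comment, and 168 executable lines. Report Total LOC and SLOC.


Total LOC = blank + comment + code
Total LOC = 25 + 21 + 168 = 214
SLOC (source only) = code = 168

Total LOC: 214, SLOC: 168


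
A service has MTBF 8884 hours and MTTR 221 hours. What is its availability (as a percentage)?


Availability = MTBF / (MTBF + MTTR)
Availability = 8884 / (8884 + 221)
Availability = 8884 / 9105
Availability = 97.5728%

97.5728%


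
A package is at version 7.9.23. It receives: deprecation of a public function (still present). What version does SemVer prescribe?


Current: 7.9.23
Change category: 'deprecation of a public function (still present)' → minor bump
SemVer rule: minor bump → increment MINOR, reset PATCH to 0 (MAJOR unchanged)
New: 7.10.0

7.10.0


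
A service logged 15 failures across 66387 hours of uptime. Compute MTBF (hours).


Formula: MTBF = Total operating time / Number of failures
MTBF = 66387 / 15
MTBF = 4425.8 hours

4425.8 hours


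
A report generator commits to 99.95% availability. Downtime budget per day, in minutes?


Formula: allowed downtime = period * (100 - SLA) / 100
Period (day) = 1440 minutes
Unavailability fraction = (100 - 99.95) / 100
Allowed downtime = 1440 * (100 - 99.95) / 100
Allowed downtime = 0.72 minutes

0.72 minutes


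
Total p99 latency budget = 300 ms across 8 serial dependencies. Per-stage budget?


Formula: per_stage = total_budget / stages
per_stage = 300 / 8
per_stage = 37.5 ms

37.5 ms


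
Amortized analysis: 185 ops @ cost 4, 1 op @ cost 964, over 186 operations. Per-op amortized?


Formula: Amortized cost = Total cost / Operations
Total cost = (185 * 4) + (1 * 964)
Total cost = 740 + 964 = 1704
Amortized = 1704 / 186 = 9.1613

9.1613


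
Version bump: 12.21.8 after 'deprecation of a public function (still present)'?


Current: 12.21.8
Change category: 'deprecation of a public function (still present)' → minor bump
SemVer rule: minor bump → increment MINOR, reset PATCH to 0 (MAJOR unchanged)
New: 12.22.0

12.22.0


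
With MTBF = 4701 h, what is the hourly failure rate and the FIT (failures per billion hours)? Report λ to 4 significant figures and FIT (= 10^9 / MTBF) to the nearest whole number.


Formula: λ = 1 / MTBF; FIT = λ × 1e9 = 1e9 / MTBF
λ = 1 / 4701 ≈ 2.127e-04 failures/hour
FIT = 1e9 / 4701 ≈ 212721 failures per 1e9 hours (nearest whole number)

λ = 2.127e-04 /h, FIT = 212721


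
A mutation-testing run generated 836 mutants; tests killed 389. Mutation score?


Mutation score = killed / total * 100
Mutation score = 389 / 836 * 100
Mutation score = 46.53%

46.53%


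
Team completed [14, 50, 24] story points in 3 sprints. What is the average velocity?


Formula: Avg velocity = Total points / Number of sprints
Points: [14, 50, 24]
Sum = 14 + 50 + 24 = 88
Avg velocity = 88 / 3 = 29.33 points/sprint

29.33 points/sprint


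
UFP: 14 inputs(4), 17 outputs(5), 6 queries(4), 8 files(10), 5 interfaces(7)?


UFP = EI*4 + EO*5 + EQ*4 + ILF*10 + EIF*7
UFP = 14*4 + 17*5 + 6*4 + 8*10 + 5*7
UFP = 56 + 85 + 24 + 80 + 35
UFP = 280

280


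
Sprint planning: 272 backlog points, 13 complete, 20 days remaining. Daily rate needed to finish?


Formula: Required rate = Remaining points / Days left
Remaining = 272 - 13 = 259 points
Required rate = 259 / 20 = 12.95 points/day

12.95 points/day


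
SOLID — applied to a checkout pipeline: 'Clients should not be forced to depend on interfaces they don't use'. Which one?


This describes the Interface Segregation Principle (ISP)

Interface Segregation Principle (ISP)


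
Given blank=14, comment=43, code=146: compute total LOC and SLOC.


Total LOC = blank + comment + code
Total LOC = 14 + 43 + 146 = 203
SLOC (source only) = code = 146

Total LOC: 203, SLOC: 146


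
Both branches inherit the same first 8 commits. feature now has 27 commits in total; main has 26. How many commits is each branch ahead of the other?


Common ancestor: commit #8
feature commits after divergence: 27 - 8 = 19
main commits after divergence: 26 - 8 = 18
feature is 19 commits ahead of main
main is 18 commits ahead of feature

feature ahead: 19, main ahead: 18


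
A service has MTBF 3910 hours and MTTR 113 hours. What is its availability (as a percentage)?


Availability = MTBF / (MTBF + MTTR)
Availability = 3910 / (3910 + 113)
Availability = 3910 / 4023
Availability = 97.1912%

97.1912%


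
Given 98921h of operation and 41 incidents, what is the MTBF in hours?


Formula: MTBF = Total operating time / Number of failures
MTBF = 98921 / 41
MTBF = 2412.71 hours

2412.71 hours


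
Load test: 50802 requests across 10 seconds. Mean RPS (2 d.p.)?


Formula: throughput = requests / seconds
throughput = 50802 / 10
throughput = 5080.2 requests/second

5080.2 requests/second


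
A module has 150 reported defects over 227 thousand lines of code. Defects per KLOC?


Defect density = defects / KLOC
Defect density = 150 / 227
Defect density = 0.661 defects/KLOC

0.661 defects/KLOC


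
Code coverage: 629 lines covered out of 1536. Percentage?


Coverage = covered / total * 100
Coverage = 629 / 1536 * 100
Coverage = 40.95%

40.95%


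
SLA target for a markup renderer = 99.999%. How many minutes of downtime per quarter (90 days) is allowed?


Formula: allowed downtime = period * (100 - SLA) / 100
Period (quarter (90 days)) = 129600 minutes
Unavailability fraction = (100 - 99.999) / 100
Allowed downtime = 129600 * (100 - 99.999) / 100
Allowed downtime = 1.296 minutes

1.296 minutes


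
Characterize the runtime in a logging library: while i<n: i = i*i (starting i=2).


Reasoning: squaring drives double-exponential growth; iterations ~ log log n
Complexity: O(log log n)

O(log log n)


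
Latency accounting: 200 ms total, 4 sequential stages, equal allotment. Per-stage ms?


Formula: per_stage = total_budget / stages
per_stage = 200 / 4
per_stage = 50.0 ms

50.0 ms


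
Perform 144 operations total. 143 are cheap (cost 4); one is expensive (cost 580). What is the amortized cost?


Formula: Amortized cost = Total cost / Operations
Total cost = (143 * 4) + (1 * 580)
Total cost = 572 + 580 = 1152
Amortized = 1152 / 144 = 8.0

8.0


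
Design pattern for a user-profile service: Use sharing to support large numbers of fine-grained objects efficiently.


This matches the Flyweight pattern

Flyweight


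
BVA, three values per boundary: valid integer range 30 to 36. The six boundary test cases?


Range: [30, 36]
Boundaries: just below min, min, min+1, max-1, max, just above max
Values: [29, 30, 31, 35, 36, 37]

[29, 30, 31, 35, 36, 37]


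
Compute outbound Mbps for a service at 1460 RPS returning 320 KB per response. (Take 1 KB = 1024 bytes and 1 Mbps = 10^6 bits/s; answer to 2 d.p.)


Formula: Mbps = payload_bytes * RPS * 8 / 1e6
Payload per request = 320 KB = 320 * 1024 = 327680 bytes
Total bytes/sec = 327680 * 1460 = 478412800
Total bits/sec = 478412800 * 8 = 3827302400
Mbps = 3827302400 / 1e6 = 3827.3

3827.3 Mbps


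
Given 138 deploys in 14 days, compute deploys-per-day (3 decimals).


Formula: deployments per day = releases / days
= 138 / 14
= 9.857 deploys/day
(equivalently, 69.0 deploys/week)

9.857 deploys/day


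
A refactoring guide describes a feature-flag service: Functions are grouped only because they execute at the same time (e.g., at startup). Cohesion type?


Reasoning: Related by timing only
Type: Temporal cohesion

Temporal cohesion


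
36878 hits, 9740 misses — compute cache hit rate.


Formula: hit rate = hits / (hits + misses) * 100
hit rate = 36878 / (36878 + 9740) * 100
hit rate = 36878 / 46618 * 100
hit rate = 79.11%

79.11%


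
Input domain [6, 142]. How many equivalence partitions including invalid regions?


Valid range: [6, 142]
Class 1: x < 6 — invalid
Class 2: 6 ≤ x ≤ 142 — valid
Class 3: x > 142 — invalid
Total equivalence classes: 3

3 equivalence classes


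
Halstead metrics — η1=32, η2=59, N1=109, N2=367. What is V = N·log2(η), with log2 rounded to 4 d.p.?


Formula: V = N * log2(η), where N = N1 + N2 and η = η1 + η2
η = 32 + 59 = 91
N = 109 + 367 = 476
log2(91) ≈ 6.5078
V = 476 * 6.5078 = 3097.71

3097.71


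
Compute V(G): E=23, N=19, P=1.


Formula: V(G) = E - N + 2P
V(G) = 23 - 19 + 2*1
V(G) = 4 + 2
V(G) = 6

6


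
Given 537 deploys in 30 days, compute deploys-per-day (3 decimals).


Formula: deployments per day = releases / days
= 537 / 30
= 17.9 deploys/day
(equivalently, 125.3 deploys/week)

17.9 deploys/day


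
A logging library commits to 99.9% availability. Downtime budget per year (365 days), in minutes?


Formula: allowed downtime = period * (100 - SLA) / 100
Period (year (365 days)) = 525600 minutes
Unavailability fraction = (100 - 99.9) / 100
Allowed downtime = 525600 * (100 - 99.9) / 100
Allowed downtime = 525.6 minutes

525.6 minutes


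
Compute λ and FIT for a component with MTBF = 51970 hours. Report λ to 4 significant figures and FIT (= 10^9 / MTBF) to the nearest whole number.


Formula: λ = 1 / MTBF; FIT = λ × 1e9 = 1e9 / MTBF
λ = 1 / 51970 ≈ 1.924e-05 failures/hour
FIT = 1e9 / 51970 ≈ 19242 failures per 1e9 hours (nearest whole number)

λ = 1.924e-05 /h, FIT = 19242


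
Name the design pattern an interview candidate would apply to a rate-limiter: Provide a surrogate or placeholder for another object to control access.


This matches the Proxy pattern

Proxy


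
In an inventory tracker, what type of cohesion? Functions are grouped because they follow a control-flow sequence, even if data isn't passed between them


Reasoning: Grouped by order of execution within a routine, not by data flow
Type: Procedural cohesion

Procedural cohesion


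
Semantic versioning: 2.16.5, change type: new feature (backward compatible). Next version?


Current: 2.16.5
Change category: 'new feature (backward compatible)' → minor bump
SemVer rule: minor bump → increment MINOR, reset PATCH to 0 (MAJOR unchanged)
New: 2.17.0

2.17.0


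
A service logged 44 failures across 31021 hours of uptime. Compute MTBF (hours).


Formula: MTBF = Total operating time / Number of failures
MTBF = 31021 / 44
MTBF = 705.02 hours

705.02 hours


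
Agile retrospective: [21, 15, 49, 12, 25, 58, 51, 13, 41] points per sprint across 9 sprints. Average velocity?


Formula: Avg velocity = Total points / Number of sprints
Points: [21, 15, 49, 12, 25, 58, 51, 13, 41]
Sum = 21 + 15 + 49 + 12 + 25 + 58 + 51 + 13 + 41 = 285
Avg velocity = 285 / 9 = 31.67 points/sprint

31.67 points/sprint


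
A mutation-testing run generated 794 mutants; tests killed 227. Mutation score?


Mutation score = killed / total * 100
Mutation score = 227 / 794 * 100
Mutation score = 28.59%

28.59%


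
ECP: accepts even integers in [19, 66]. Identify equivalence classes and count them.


Constraint: even integers in [19, 66]
Class 1: x < 19 — out-of-range invalid
Class 2: x in [19,66] but odd — wrong type invalid
Class 3: x in [19,66] and even — valid
Class 4: x > 66 — out-of-range invalid
Total equivalence classes: 4

4 equivalence classes


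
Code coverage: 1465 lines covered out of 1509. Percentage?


Coverage = covered / total * 100
Coverage = 1465 / 1509 * 100
Coverage = 97.08%

97.08%


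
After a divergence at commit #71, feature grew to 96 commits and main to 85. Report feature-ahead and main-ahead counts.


Common ancestor: commit #71
feature commits after divergence: 96 - 71 = 25
main commits after divergence: 85 - 71 = 14
feature is 25 commits ahead of main
main is 14 commits ahead of feature

feature ahead: 25, main ahead: 14


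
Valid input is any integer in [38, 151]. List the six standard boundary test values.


Range: [38, 151]
Boundaries: just below min, min, min+1, max-1, max, just above max
Values: [37, 38, 39, 150, 151, 152]

[37, 38, 39, 150, 151, 152]


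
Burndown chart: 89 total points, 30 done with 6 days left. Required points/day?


Formula: Required rate = Remaining points / Days left
Remaining = 89 - 30 = 59 points
Required rate = 59 / 6 = 9.83 points/day

9.83 points/day


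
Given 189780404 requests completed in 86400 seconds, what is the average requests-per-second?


Formula: throughput = requests / seconds
throughput = 189780404 / 86400
throughput = 2196.53 requests/second

2196.53 requests/second


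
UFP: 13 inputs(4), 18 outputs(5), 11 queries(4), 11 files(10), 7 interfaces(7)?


UFP = EI*4 + EO*5 + EQ*4 + ILF*10 + EIF*7
UFP = 13*4 + 18*5 + 11*4 + 11*10 + 7*7
UFP = 52 + 90 + 44 + 110 + 49
UFP = 345

345


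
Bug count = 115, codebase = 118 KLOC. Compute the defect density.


Defect density = defects / KLOC
Defect density = 115 / 118
Defect density = 0.975 defects/KLOC

0.975 defects/KLOC


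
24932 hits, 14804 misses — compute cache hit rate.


Formula: hit rate = hits / (hits + misses) * 100
hit rate = 24932 / (24932 + 14804) * 100
hit rate = 24932 / 39736 * 100
hit rate = 62.74%

62.74%


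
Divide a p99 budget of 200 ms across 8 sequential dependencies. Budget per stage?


Formula: per_stage = total_budget / stages
per_stage = 200 / 8
per_stage = 25.0 ms

25.0 ms


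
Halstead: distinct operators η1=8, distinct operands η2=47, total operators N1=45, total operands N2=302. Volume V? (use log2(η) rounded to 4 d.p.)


Formula: V = N * log2(η), where N = N1 + N2 and η = η1 + η2
η = 8 + 47 = 55
N = 45 + 302 = 347
log2(55) ≈ 5.7814
V = 347 * 5.7814 = 2006.15

2006.15


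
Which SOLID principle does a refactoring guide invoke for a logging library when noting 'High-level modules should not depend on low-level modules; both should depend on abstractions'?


This describes the Dependency Inversion Principle (DIP)

Dependency Inversion Principle (DIP)


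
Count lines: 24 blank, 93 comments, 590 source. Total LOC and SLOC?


Total LOC = blank + comment + code
Total LOC = 24 + 93 + 590 = 707
SLOC (source only) = code = 590

Total LOC: 707, SLOC: 590


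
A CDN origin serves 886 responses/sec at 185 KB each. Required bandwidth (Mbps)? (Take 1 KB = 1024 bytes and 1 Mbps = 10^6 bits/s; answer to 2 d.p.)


Formula: Mbps = payload_bytes * RPS * 8 / 1e6
Payload per request = 185 KB = 185 * 1024 = 189440 bytes
Total bytes/sec = 189440 * 886 = 167843840
Total bits/sec = 167843840 * 8 = 1342750720
Mbps = 1342750720 / 1e6 = 1342.75

1342.75 Mbps


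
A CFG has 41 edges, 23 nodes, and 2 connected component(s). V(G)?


Formula: V(G) = E - N + 2P
V(G) = 41 - 23 + 2*2
V(G) = 18 + 4
V(G) = 22

22


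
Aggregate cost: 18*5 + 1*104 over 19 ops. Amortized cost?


Formula: Amortized cost = Total cost / Operations
Total cost = (18 * 5) + (1 * 104)
Total cost = 90 + 104 = 194
Amortized = 194 / 19 = 10.2105

10.2105


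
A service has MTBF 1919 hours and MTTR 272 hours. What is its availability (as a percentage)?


Availability = MTBF / (MTBF + MTTR)
Availability = 1919 / (1919 + 272)
Availability = 1919 / 2191
Availability = 87.5856%

87.5856%


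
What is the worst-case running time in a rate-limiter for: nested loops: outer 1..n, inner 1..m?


Reasoning: product of independent bounds
Complexity: O(n*m)

O(n*m)


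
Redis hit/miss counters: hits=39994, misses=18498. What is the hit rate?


Formula: hit rate = hits / (hits + misses) * 100
hit rate = 39994 / (39994 + 18498) * 100
hit rate = 39994 / 58492 * 100
hit rate = 68.38%

68.38%


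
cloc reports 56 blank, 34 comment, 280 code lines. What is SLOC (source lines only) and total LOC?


Total LOC = blank + comment + code
Total LOC = 56 + 34 + 280 = 370
SLOC (source only) = code = 280

Total LOC: 370, SLOC: 280


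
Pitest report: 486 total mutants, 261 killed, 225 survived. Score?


Mutation score = killed / total * 100
Mutation score = 261 / 486 * 100
Mutation score = 53.7%

53.7%


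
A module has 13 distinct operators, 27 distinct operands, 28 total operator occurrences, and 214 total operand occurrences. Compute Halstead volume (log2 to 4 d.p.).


Formula: V = N * log2(η), where N = N1 + N2 and η = η1 + η2
η = 13 + 27 = 40
N = 28 + 214 = 242
log2(40) ≈ 5.3219
V = 242 * 5.3219 = 1287.90

1287.90


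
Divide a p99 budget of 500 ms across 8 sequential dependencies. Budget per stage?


Formula: per_stage = total_budget / stages
per_stage = 500 / 8
per_stage = 62.5 ms

62.5 ms


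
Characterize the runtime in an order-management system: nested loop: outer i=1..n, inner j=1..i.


Reasoning: triangle: n(n+1)/2 ~ n^2/2
Complexity: O(n^2)

O(n^2)


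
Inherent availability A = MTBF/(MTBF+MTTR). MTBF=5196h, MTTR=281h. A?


Availability = MTBF / (MTBF + MTTR)
Availability = 5196 / (5196 + 281)
Availability = 5196 / 5477
Availability = 94.8695%

94.8695%


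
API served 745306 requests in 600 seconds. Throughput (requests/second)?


Formula: throughput = requests / seconds
throughput = 745306 / 600
throughput = 1242.18 requests/second

1242.18 requests/second


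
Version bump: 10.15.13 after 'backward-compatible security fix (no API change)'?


Current: 10.15.13
Change category: 'backward-compatible security fix (no API change)' → patch bump
SemVer rule: patch bump → increment PATCH (MAJOR and MINOR unchanged)
New: 10.15.14

10.15.14


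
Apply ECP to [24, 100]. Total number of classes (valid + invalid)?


Valid range: [24, 100]
Class 1: x < 24 — invalid
Class 2: 24 ≤ x ≤ 100 — valid
Class 3: x > 100 — invalid
Total equivalence classes: 3

3 equivalence classes


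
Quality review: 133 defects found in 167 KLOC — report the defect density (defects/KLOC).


Defect density = defects / KLOC
Defect density = 133 / 167
Defect density = 0.796 defects/KLOC

0.796 defects/KLOC


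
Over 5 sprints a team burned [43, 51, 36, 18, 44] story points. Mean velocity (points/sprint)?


Formula: Avg velocity = Total points / Number of sprints
Points: [43, 51, 36, 18, 44]
Sum = 43 + 51 + 36 + 18 + 44 = 192
Avg velocity = 192 / 5 = 38.4 points/sprint

38.4 points/sprint


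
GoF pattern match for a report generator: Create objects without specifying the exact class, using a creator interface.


This matches the Factory Method pattern

Factory Method


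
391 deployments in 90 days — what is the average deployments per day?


Formula: deployments per day = releases / days
= 391 / 90
= 4.344 deploys/day
(equivalently, 30.41 deploys/week)

4.344 deploys/day


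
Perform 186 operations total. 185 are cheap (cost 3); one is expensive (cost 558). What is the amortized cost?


Formula: Amortized cost = Total cost / Operations
Total cost = (185 * 3) + (1 * 558)
Total cost = 555 + 558 = 1113
Amortized = 1113 / 186 = 5.9839

5.9839


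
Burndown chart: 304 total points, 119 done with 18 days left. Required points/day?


Formula: Required rate = Remaining points / Days left
Remaining = 304 - 119 = 185 points
Required rate = 185 / 18 = 10.28 points/day

10.28 points/day


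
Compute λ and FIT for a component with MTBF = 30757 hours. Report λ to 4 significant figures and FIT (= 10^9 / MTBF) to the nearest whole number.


Formula: λ = 1 / MTBF; FIT = λ × 1e9 = 1e9 / MTBF
λ = 1 / 30757 ≈ 3.251e-05 failures/hour
FIT = 1e9 / 30757 ≈ 32513 failures per 1e9 hours (nearest whole number)

λ = 3.251e-05 /h, FIT = 32513


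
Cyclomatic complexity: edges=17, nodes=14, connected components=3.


Formula: V(G) = E - N + 2P
V(G) = 17 - 14 + 2*3
V(G) = 3 + 6
V(G) = 9

9


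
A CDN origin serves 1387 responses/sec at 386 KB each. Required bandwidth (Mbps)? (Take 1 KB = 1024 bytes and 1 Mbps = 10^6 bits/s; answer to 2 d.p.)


Formula: Mbps = payload_bytes * RPS * 8 / 1e6
Payload per request = 386 KB = 386 * 1024 = 395264 bytes
Total bytes/sec = 395264 * 1387 = 548231168
Total bits/sec = 548231168 * 8 = 4385849344
Mbps = 4385849344 / 1e6 = 4385.85

4385.85 Mbps


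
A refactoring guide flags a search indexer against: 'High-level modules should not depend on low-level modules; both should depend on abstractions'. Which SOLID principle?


This describes the Dependency Inversion Principle (DIP)

Dependency Inversion Principle (DIP)


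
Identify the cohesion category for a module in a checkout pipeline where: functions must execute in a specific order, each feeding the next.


Reasoning: Output of one is input to next
Type: Sequential cohesion

Sequential cohesion


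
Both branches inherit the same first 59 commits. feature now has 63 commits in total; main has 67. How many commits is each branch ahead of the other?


Common ancestor: commit #59
feature commits after divergence: 63 - 59 = 4
main commits after divergence: 67 - 59 = 8
feature is 4 commits ahead of main
main is 8 commits ahead of feature

feature ahead: 4, main ahead: 8


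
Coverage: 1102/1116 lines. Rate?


Coverage = covered / total * 100
Coverage = 1102 / 1116 * 100
Coverage = 98.75%

98.75%


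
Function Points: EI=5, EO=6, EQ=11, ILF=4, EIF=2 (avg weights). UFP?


UFP = EI*4 + EO*5 + EQ*4 + ILF*10 + EIF*7
UFP = 5*4 + 6*5 + 11*4 + 4*10 + 2*7
UFP = 20 + 30 + 44 + 40 + 14
UFP = 148

148


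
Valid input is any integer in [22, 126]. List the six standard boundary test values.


Range: [22, 126]
Boundaries: just below min, min, min+1, max-1, max, just above max
Values: [21, 22, 23, 125, 126, 127]

[21, 22, 23, 125, 126, 127]


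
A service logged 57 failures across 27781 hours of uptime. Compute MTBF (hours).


Formula: MTBF = Total operating time / Number of failures
MTBF = 27781 / 57
MTBF = 487.39 hours

487.39 hours


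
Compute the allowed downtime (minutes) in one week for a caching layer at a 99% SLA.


Formula: allowed downtime = period * (100 - SLA) / 100
Period (week) = 10080 minutes
Unavailability fraction = (100 - 99.0) / 100
Allowed downtime = 10080 * (100 - 99.0) / 100
Allowed downtime = 100.8 minutes

100.8 minutes


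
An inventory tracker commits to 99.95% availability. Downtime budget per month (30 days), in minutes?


Formula: allowed downtime = period * (100 - SLA) / 100
Period (month (30 days)) = 43200 minutes
Unavailability fraction = (100 - 99.95) / 100
Allowed downtime = 43200 * (100 - 99.95) / 100
Allowed downtime = 21.6 minutes

21.6 minutes


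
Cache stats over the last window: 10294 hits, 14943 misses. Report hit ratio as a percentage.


Formula: hit rate = hits / (hits + misses) * 100
hit rate = 10294 / (10294 + 14943) * 100
hit rate = 10294 / 25237 * 100
hit rate = 40.79%

40.79%


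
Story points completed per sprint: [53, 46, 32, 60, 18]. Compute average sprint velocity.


Formula: Avg velocity = Total points / Number of sprints
Points: [53, 46, 32, 60, 18]
Sum = 53 + 46 + 32 + 60 + 18 = 209
Avg velocity = 209 / 5 = 41.8 points/sprint

41.8 points/sprint


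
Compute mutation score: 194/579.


Mutation score = killed / total * 100
Mutation score = 194 / 579 * 100
Mutation score = 33.51%

33.51%


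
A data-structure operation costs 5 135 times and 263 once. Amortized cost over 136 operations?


Formula: Amortized cost = Total cost / Operations
Total cost = (135 * 5) + (1 * 263)
Total cost = 675 + 263 = 938
Amortized = 938 / 136 = 6.8971

6.8971


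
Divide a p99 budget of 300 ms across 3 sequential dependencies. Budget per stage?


Formula: per_stage = total_budget / stages
per_stage = 300 / 3
per_stage = 100.0 ms

100.0 ms


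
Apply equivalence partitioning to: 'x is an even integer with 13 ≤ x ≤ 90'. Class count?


Constraint: even integers in [13, 90]
Class 1: x < 13 — out-of-range invalid
Class 2: x in [13,90] but odd — wrong type invalid
Class 3: x in [13,90] and even — valid
Class 4: x > 90 — out-of-range invalid
Total equivalence classes: 4

4 equivalence classes


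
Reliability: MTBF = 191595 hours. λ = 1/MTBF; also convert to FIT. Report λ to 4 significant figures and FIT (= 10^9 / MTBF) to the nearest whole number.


Formula: λ = 1 / MTBF; FIT = λ × 1e9 = 1e9 / MTBF
λ = 1 / 191595 ≈ 5.219e-06 failures/hour
FIT = 1e9 / 191595 ≈ 5219 failures per 1e9 hours (nearest whole number)

λ = 5.219e-06 /h, FIT = 5219


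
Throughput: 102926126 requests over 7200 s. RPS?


Formula: throughput = requests / seconds
throughput = 102926126 / 7200
throughput = 14295.3 requests/second

14295.3 requests/second


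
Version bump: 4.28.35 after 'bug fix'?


Current: 4.28.35
Change category: 'bug fix' → patch bump
SemVer rule: patch bump → increment PATCH (MAJOR and MINOR unchanged)
New: 4.28.36

4.28.36


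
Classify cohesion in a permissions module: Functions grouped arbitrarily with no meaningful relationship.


Reasoning: Worst: random grouping
Type: Coincidental cohesion

Coincidental cohesion


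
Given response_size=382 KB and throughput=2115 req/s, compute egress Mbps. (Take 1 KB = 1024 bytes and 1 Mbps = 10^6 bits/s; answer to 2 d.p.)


Formula: Mbps = payload_bytes * RPS * 8 / 1e6
Payload per request = 382 KB = 382 * 1024 = 391168 bytes
Total bytes/sec = 391168 * 2115 = 827320320
Total bits/sec = 827320320 * 8 = 6618562560
Mbps = 6618562560 / 1e6 = 6618.56

6618.56 Mbps


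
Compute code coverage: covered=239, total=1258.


Coverage = covered / total * 100
Coverage = 239 / 1258 * 100
Coverage = 19.0%

19.0%


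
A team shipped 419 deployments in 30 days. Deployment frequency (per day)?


Formula: deployments per day = releases / days
= 419 / 30
= 13.967 deploys/day
(equivalently, 97.77 deploys/week)

13.967 deploys/day


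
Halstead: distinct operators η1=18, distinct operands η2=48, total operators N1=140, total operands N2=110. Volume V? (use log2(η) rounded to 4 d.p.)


Formula: V = N * log2(η), where N = N1 + N2 and η = η1 + η2
η = 18 + 48 = 66
N = 140 + 110 = 250
log2(66) ≈ 6.0444
V = 250 * 6.0444 = 1511.10

1511.10


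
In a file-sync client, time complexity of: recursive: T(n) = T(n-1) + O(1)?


Reasoning: linear recursion with constant work per frame
Complexity: O(n)

O(n)


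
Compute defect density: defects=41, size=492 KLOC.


Defect density = defects / KLOC
Defect density = 41 / 492
Defect density = 0.083 defects/KLOC

0.083 defects/KLOC


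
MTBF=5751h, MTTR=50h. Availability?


Availability = MTBF / (MTBF + MTTR)
Availability = 5751 / (5751 + 50)
Availability = 5751 / 5801
Availability = 99.1381%

99.1381%


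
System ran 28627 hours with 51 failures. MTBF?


Formula: MTBF = Total operating time / Number of failures
MTBF = 28627 / 51
MTBF = 561.31 hours

561.31 hours


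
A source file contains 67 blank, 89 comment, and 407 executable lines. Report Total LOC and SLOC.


Total LOC = blank + comment + code
Total LOC = 67 + 89 + 407 = 563
SLOC (source only) = code = 407

Total LOC: 563, SLOC: 407


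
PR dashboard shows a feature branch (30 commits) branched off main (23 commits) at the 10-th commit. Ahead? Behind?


Common ancestor: commit #10
feature commits after divergence: 30 - 10 = 20
main commits after divergence: 23 - 10 = 13
feature is 20 commits ahead of main
main is 13 commits ahead of feature

feature ahead: 20, main ahead: 13
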